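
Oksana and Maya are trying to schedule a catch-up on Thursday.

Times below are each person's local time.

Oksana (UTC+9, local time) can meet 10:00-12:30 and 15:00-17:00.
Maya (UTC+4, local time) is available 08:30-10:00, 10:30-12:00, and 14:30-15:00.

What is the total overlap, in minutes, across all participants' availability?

90 minutes

Oksana → UTC: 01:00–03:30, 06:00–08:00.
Maya → UTC: 04:30–06:00, 06:30–08:00, 10:30–11:00.
Oksana ∩ Maya: 06:30–08:00.
Total common minutes: 90.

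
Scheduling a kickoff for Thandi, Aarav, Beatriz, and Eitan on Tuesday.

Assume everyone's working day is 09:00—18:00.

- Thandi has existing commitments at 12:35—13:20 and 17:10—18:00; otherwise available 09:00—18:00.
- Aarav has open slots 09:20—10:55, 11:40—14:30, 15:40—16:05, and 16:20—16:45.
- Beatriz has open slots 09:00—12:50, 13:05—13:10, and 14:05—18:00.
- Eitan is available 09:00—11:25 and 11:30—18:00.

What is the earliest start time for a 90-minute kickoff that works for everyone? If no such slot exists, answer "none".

Thandi free within 09:00–18:00: 09:00–12:35, 13:20–17:10.
Thandi ∩ Aarav: 09:20–10:55, 11:40–12:35, 13:20–14:30, 15:40–16:05, 16:20–16:45.
Thandi ∩ Aarav ∩ Beatriz: 09:20–10:55, 11:40–12:35, 14:05–14:30, 15:40–16:05, 16:20–16:45.
Thandi ∩ Aarav ∩ Beatriz ∩ Eitan: 09:20–10:55, 11:40–12:35, 14:05–14:30, 15:40–16:05, 16:20–16:45.
Windows ≥ 90 min: 09:20–10:55.
Earliest such window starts at 09:20.

09:20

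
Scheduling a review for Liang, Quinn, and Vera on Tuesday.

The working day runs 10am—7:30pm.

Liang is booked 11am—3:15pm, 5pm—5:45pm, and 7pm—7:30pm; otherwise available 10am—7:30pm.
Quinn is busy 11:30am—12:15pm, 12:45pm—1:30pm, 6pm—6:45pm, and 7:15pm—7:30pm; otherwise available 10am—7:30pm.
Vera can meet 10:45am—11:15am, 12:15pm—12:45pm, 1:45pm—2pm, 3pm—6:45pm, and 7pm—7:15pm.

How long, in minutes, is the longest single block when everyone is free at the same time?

Liang free within 10:00–19:30: 10:00–11:00, 15:15–17:00, 17:45–19:00.
Quinn free within 10:00–19:30: 10:00–11:30, 12:15–12:45, 13:30–18:00, 18:45–19:15.
Liang ∩ Quinn: 10:00–11:00, 15:15–17:00, 17:45–18:00, 18:45–19:00.
Liang ∩ Quinn ∩ Vera: 10:45–11:00, 15:15–17:00, 17:45–18:00.
Common window lengths: 15, 105, 15 min; longest is 105.

105 minutes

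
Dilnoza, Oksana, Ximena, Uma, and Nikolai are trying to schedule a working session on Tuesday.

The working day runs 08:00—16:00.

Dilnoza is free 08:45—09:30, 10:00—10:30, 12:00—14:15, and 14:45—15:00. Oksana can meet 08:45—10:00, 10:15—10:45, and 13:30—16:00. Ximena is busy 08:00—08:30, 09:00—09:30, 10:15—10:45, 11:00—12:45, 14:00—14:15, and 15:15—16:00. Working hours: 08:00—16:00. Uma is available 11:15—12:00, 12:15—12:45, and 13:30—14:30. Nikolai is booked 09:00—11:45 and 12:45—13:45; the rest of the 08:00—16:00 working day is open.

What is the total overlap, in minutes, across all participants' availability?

15 minutes

Ximena free within 08:00–16:00: 08:30–09:00, 09:30–10:15, 10:45–11:00, 12:45–14:00, 14:15–15:15.
Nikolai free within 08:00–16:00: 08:00–09:00, 11:45–12:45, 13:45–16:00.
Dilnoza ∩ Oksana: 08:45–09:30, 10:15–10:30, 13:30–14:15, 14:45–15:00.
Dilnoza ∩ Oksana ∩ Ximena: 08:45–09:00, 13:30–14:00, 14:45–15:00.
Dilnoza ∩ Oksana ∩ Ximena ∩ Uma: 13:30–14:00.
Dilnoza ∩ Oksana ∩ Ximena ∩ Uma ∩ Nikolai: 13:45–14:00.
Total common minutes: 15.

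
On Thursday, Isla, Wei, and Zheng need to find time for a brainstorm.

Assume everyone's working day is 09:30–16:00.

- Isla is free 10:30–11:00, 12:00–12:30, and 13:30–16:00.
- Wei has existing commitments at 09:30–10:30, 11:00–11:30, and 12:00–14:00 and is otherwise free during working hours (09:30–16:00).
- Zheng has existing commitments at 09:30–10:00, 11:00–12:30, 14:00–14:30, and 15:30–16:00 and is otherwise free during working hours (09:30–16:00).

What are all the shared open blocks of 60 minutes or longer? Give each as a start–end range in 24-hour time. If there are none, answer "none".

14:30–15:30

Wei free within 09:30–16:00: 10:30–11:00, 11:30–12:00, 14:00–16:00.
Zheng free within 09:30–16:00: 10:00–11:00, 12:30–14:00, 14:30–15:30.
Isla ∩ Wei: 10:30–11:00, 14:00–16:00.
Isla ∩ Wei ∩ Zheng: 10:30–11:00, 14:30–15:30.
Windows ≥ 60 min: 14:30–15:30.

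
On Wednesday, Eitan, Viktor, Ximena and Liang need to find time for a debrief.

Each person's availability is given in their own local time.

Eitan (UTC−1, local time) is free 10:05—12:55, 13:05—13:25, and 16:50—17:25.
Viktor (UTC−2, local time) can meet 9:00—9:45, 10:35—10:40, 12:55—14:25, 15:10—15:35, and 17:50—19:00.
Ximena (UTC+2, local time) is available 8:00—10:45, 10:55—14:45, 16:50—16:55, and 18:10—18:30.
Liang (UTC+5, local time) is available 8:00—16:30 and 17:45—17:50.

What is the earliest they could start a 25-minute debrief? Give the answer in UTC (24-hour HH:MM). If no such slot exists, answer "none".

Eitan → UTC: 11:05–13:55, 14:05–14:25, 17:50–18:25.
Viktor → UTC: 11:00–11:45, 12:35–12:40, 14:55–16:25, 17:10–17:35, 19:50–21:00.
Ximena → UTC: 06:00–08:45, 08:55–12:45, 14:50–14:55, 16:10–16:30.
Liang → UTC: 03:00–11:30, 12:45–12:50.
Eitan ∩ Viktor: 11:05–11:45, 12:35–12:40.
Eitan ∩ Viktor ∩ Ximena: 11:05–11:45, 12:35–12:40.
Eitan ∩ Viktor ∩ Ximena ∩ Liang: 11:05–11:30.
Windows ≥ 25 min: 11:05–11:30.
Earliest such window starts at 11:05.

11:05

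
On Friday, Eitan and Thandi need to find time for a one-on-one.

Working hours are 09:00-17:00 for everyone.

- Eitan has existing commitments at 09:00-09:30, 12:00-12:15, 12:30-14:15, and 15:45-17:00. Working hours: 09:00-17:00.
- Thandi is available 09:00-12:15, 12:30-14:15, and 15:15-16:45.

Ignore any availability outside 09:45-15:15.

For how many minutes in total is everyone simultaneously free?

Eitan free within 09:00–17:00: 09:30–12:00, 12:15–12:30, 14:15–15:45.
Eitan ∩ Thandi: 09:30–12:00, 15:15–15:45.
Restricted to 09:45–15:15: 09:45–12:00.
Total common minutes: 135.

135 minutes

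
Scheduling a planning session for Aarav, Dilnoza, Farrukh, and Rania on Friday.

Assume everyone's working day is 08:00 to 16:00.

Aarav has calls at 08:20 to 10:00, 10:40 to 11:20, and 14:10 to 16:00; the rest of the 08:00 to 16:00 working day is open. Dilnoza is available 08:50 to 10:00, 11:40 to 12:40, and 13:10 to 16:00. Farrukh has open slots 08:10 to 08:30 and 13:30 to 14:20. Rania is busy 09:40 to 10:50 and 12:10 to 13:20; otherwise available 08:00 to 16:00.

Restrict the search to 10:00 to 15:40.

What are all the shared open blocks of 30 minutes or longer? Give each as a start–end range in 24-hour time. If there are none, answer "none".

Aarav free within 08:00–16:00: 08:00–08:20, 10:00–10:40, 11:20–14:10.
Rania free within 08:00–16:00: 08:00–09:40, 10:50–12:10, 13:20–16:00.
Aarav ∩ Dilnoza: 11:40–12:40, 13:10–14:10.
Aarav ∩ Dilnoza ∩ Farrukh: 13:30–14:10.
Aarav ∩ Dilnoza ∩ Farrukh ∩ Rania: 13:30–14:10.
Restricted to 10:00–15:40: 13:30–14:10.
Windows ≥ 30 min: 13:30–14:10.

13:30–14:10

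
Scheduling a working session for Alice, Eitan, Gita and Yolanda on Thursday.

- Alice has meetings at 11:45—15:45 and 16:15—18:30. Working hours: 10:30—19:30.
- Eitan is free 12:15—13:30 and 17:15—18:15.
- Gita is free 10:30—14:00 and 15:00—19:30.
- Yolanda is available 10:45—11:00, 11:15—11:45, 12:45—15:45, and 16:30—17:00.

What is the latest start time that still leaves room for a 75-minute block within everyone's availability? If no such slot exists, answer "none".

none

Alice free within 10:30–19:30: 10:30–11:45, 15:45–16:15, 18:30–19:30.
Alice ∩ Eitan: (none).
Alice ∩ Eitan ∩ Gita: (none).
Alice ∩ Eitan ∩ Gita ∩ Yolanda: (none).
Windows ≥ 75 min: (none).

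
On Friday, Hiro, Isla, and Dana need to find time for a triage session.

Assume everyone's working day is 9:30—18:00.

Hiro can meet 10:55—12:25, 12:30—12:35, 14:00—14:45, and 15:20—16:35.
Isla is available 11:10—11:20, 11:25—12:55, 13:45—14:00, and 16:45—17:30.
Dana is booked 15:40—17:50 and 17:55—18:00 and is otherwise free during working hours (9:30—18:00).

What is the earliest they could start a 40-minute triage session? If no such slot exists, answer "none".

Dana free within 09:30–18:00: 09:30–15:40, 17:50–17:55.
Hiro ∩ Isla: 11:10–11:20, 11:25–12:25, 12:30–12:35.
Hiro ∩ Isla ∩ Dana: 11:10–11:20, 11:25–12:25, 12:30–12:35.
Windows ≥ 40 min: 11:25–12:25.
Earliest such window starts at 11:25.

11:25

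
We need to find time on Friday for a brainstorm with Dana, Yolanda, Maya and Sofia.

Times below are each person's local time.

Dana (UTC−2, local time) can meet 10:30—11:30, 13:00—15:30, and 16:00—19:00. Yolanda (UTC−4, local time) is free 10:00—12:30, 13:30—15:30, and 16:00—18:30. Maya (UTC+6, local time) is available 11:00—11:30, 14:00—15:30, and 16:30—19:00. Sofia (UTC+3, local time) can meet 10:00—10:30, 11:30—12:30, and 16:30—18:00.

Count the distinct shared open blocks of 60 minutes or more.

0

Dana → UTC: 12:30–13:30, 15:00–17:30, 18:00–21:00.
Yolanda → UTC: 14:00–16:30, 17:30–19:30, 20:00–22:30.
Maya → UTC: 05:00–05:30, 08:00–09:30, 10:30–13:00.
Sofia → UTC: 07:00–07:30, 08:30–09:30, 13:30–15:00.
Dana ∩ Yolanda: 15:00–16:30, 18:00–19:30, 20:00–21:00.
Dana ∩ Yolanda ∩ Maya: (none).
Dana ∩ Yolanda ∩ Maya ∩ Sofia: (none).
Windows ≥ 60 min: (none).
That's 0 windows.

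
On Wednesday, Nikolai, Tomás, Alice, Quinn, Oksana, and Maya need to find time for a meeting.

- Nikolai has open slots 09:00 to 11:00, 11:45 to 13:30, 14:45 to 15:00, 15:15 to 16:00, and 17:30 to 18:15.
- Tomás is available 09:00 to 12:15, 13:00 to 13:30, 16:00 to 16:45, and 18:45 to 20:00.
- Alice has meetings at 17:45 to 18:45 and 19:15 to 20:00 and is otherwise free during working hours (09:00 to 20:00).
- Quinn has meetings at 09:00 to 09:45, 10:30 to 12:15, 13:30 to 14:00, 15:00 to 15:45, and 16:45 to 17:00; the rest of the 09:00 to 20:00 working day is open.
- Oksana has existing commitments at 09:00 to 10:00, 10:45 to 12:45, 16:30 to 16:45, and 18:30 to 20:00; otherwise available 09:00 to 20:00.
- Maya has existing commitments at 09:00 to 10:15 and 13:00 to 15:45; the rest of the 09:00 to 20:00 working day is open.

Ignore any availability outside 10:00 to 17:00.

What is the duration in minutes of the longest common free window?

Alice free within 09:00–20:00: 09:00–17:45, 18:45–19:15.
Quinn free within 09:00–20:00: 09:45–10:30, 12:15–13:30, 14:00–15:00, 15:45–16:45, 17:00–20:00.
Oksana free within 09:00–20:00: 10:00–10:45, 12:45–16:30, 16:45–18:30.
Maya free within 09:00–20:00: 10:15–13:00, 15:45–20:00.
Nikolai ∩ Tomás: 09:00–11:00, 11:45–12:15, 13:00–13:30.
Nikolai ∩ Tomás ∩ Alice: 09:00–11:00, 11:45–12:15, 13:00–13:30.
Nikolai ∩ Tomás ∩ Alice ∩ Quinn: 09:45–10:30, 13:00–13:30.
Nikolai ∩ Tomás ∩ Alice ∩ Quinn ∩ Oksana: 10:00–10:30, 13:00–13:30.
Nikolai ∩ Tomás ∩ Alice ∩ Quinn ∩ Oksana ∩ Maya: 10:15–10:30.
Restricted to 10:00–17:00: 10:15–10:30.
Single common window of 15 minutes.

15 minutes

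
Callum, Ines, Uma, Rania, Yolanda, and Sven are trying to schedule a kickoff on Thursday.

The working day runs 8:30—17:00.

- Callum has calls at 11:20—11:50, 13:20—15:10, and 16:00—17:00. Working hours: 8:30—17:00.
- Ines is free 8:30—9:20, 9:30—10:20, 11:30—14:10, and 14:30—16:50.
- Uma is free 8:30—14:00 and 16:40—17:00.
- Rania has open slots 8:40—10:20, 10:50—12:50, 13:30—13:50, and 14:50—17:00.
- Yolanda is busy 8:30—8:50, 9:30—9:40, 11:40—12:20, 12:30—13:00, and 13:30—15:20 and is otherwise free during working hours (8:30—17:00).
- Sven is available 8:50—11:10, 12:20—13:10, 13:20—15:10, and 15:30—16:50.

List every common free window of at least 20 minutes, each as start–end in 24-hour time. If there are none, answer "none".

08:50–09:20, 09:40–10:20

Callum free within 08:30–17:00: 08:30–11:20, 11:50–13:20, 15:10–16:00.
Yolanda free within 08:30–17:00: 08:50–09:30, 09:40–11:40, 12:20–12:30, 13:00–13:30, 15:20–17:00.
Callum ∩ Ines: 08:30–09:20, 09:30–10:20, 11:50–13:20, 15:10–16:00.
Callum ∩ Ines ∩ Uma: 08:30–09:20, 09:30–10:20, 11:50–13:20.
Callum ∩ Ines ∩ Uma ∩ Rania: 08:40–09:20, 09:30–10:20, 11:50–12:50.
Callum ∩ Ines ∩ Uma ∩ Rania ∩ Yolanda: 08:50–09:20, 09:40–10:20, 12:20–12:30.
Callum ∩ Ines ∩ Uma ∩ Rania ∩ Yolanda ∩ Sven: 08:50–09:20, 09:40–10:20, 12:20–12:30.
Windows ≥ 20 min: 08:50–09:20, 09:40–10:20.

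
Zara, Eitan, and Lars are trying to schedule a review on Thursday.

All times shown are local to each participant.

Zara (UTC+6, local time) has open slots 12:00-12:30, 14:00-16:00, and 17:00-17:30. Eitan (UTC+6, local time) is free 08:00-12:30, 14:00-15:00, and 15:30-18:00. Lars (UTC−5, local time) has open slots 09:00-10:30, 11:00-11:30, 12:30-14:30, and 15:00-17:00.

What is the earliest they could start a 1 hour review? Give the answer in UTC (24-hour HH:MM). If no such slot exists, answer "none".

Zara → UTC: 06:00–06:30, 08:00–10:00, 11:00–11:30.
Eitan → UTC: 02:00–06:30, 08:00–09:00, 09:30–12:00.
Lars → UTC: 14:00–15:30, 16:00–16:30, 17:30–19:30, 20:00–22:00.
Zara ∩ Eitan: 06:00–06:30, 08:00–09:00, 09:30–10:00, 11:00–11:30.
Zara ∩ Eitan ∩ Lars: (none).
Windows ≥ 60 min: (none).

none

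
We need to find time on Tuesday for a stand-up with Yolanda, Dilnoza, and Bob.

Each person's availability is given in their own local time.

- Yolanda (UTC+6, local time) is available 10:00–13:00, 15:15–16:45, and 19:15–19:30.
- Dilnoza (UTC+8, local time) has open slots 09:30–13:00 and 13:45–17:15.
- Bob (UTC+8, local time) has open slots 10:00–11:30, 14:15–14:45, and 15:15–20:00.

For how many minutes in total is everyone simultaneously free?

30 minutes

Yolanda → UTC: 04:00–07:00, 09:15–10:45, 13:15–13:30.
Dilnoza → UTC: 01:30–05:00, 05:45–09:15.
Bob → UTC: 02:00–03:30, 06:15–06:45, 07:15–12:00.
Yolanda ∩ Dilnoza: 04:00–05:00, 05:45–07:00.
Yolanda ∩ Dilnoza ∩ Bob: 06:15–06:45.
Total common minutes: 30.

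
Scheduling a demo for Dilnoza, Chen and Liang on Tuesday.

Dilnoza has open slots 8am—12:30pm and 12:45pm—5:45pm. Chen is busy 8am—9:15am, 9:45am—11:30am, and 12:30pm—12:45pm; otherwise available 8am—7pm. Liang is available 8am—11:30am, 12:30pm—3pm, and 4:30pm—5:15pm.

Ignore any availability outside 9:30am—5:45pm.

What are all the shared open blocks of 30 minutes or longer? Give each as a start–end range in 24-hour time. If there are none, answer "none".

Chen free within 08:00–19:00: 09:15–09:45, 11:30–12:30, 12:45–19:00.
Dilnoza ∩ Chen: 09:15–09:45, 11:30–12:30, 12:45–17:45.
Dilnoza ∩ Chen ∩ Liang: 09:15–09:45, 12:45–15:00, 16:30–17:15.
Restricted to 09:30–17:45: 09:30–09:45, 12:45–15:00, 16:30–17:15.
Windows ≥ 30 min: 12:45–15:00, 16:30–17:15.

12:45–15:00, 16:30–17:15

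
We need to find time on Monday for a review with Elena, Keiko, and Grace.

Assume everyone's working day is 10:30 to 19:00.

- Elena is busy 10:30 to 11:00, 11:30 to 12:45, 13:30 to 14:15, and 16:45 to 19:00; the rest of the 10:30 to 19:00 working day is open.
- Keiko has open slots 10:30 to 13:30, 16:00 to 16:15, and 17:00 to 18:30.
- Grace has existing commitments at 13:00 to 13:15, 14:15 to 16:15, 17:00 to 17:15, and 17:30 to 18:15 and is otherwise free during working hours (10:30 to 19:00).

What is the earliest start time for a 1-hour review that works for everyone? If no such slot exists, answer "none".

Elena free within 10:30–19:00: 11:00–11:30, 12:45–13:30, 14:15–16:45.
Grace free within 10:30–19:00: 10:30–13:00, 13:15–14:15, 16:15–17:00, 17:15–17:30, 18:15–19:00.
Elena ∩ Keiko: 11:00–11:30, 12:45–13:30, 16:00–16:15.
Elena ∩ Keiko ∩ Grace: 11:00–11:30, 12:45–13:00, 13:15–13:30.
Windows ≥ 60 min: (none).

none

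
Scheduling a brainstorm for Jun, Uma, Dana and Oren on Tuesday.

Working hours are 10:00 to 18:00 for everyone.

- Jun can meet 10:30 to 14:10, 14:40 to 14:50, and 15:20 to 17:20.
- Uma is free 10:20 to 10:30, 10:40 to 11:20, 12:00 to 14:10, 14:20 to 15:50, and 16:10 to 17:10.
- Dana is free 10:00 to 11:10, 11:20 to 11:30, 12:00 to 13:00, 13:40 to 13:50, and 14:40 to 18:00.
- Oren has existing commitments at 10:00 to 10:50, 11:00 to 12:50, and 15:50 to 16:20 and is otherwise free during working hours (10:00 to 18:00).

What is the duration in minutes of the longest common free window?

Oren free within 10:00–18:00: 10:50–11:00, 12:50–15:50, 16:20–18:00.
Jun ∩ Uma: 10:40–11:20, 12:00–14:10, 14:40–14:50, 15:20–15:50, 16:10–17:10.
Jun ∩ Uma ∩ Dana: 10:40–11:10, 12:00–13:00, 13:40–13:50, 14:40–14:50, 15:20–15:50, 16:10–17:10.
Jun ∩ Uma ∩ Dana ∩ Oren: 10:50–11:00, 12:50–13:00, 13:40–13:50, 14:40–14:50, 15:20–15:50, 16:20–17:10.
Common window lengths: 10, 10, 10, 10, 30, 50 min; longest is 50.

50 minutes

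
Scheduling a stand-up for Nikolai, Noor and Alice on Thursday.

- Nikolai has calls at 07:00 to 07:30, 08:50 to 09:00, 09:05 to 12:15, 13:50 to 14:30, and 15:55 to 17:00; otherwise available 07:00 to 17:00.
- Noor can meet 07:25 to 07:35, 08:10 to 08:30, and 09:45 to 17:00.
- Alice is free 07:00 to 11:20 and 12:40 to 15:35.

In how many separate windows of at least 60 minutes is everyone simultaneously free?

Nikolai free within 07:00–17:00: 07:30–08:50, 09:00–09:05, 12:15–13:50, 14:30–15:55.
Nikolai ∩ Noor: 07:30–07:35, 08:10–08:30, 12:15–13:50, 14:30–15:55.
Nikolai ∩ Noor ∩ Alice: 07:30–07:35, 08:10–08:30, 12:40–13:50, 14:30–15:35.
Windows ≥ 60 min: 12:40–13:50, 14:30–15:35.
That's 2 windows.

2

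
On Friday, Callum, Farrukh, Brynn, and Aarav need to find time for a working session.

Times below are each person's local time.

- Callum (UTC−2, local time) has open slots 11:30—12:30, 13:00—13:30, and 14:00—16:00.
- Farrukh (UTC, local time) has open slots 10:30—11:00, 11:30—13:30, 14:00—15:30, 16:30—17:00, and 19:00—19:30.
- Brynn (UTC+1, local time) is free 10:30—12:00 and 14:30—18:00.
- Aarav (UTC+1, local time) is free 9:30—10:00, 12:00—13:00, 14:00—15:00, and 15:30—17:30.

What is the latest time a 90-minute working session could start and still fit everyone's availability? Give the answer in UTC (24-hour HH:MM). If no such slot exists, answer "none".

none

Callum → UTC: 13:30–14:30, 15:00–15:30, 16:00–18:00.
Farrukh → UTC: 10:30–11:00, 11:30–13:30, 14:00–15:30, 16:30–17:00, 19:00–19:30.
Brynn → UTC: 09:30–11:00, 13:30–17:00.
Aarav → UTC: 08:30–09:00, 11:00–12:00, 13:00–14:00, 14:30–16:30.
Callum ∩ Farrukh: 14:00–14:30, 15:00–15:30, 16:30–17:00.
Callum ∩ Farrukh ∩ Brynn: 14:00–14:30, 15:00–15:30, 16:30–17:00.
Callum ∩ Farrukh ∩ Brynn ∩ Aarav: 15:00–15:30.
Windows ≥ 90 min: (none).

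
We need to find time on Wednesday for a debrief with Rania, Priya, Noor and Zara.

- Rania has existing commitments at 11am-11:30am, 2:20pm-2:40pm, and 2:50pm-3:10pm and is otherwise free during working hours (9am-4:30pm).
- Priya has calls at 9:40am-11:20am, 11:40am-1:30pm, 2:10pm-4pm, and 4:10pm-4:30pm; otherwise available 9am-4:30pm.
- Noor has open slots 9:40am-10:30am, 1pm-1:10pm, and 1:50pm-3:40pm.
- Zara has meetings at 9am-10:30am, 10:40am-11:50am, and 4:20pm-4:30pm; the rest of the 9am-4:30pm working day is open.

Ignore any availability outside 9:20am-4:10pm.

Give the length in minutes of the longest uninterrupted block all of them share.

20 minutes

Rania free within 09:00–16:30: 09:00–11:00, 11:30–14:20, 14:40–14:50, 15:10–16:30.
Priya free within 09:00–16:30: 09:00–09:40, 11:20–11:40, 13:30–14:10, 16:00–16:10.
Zara free within 09:00–16:30: 10:30–10:40, 11:50–16:20.
Rania ∩ Priya: 09:00–09:40, 11:30–11:40, 13:30–14:10, 16:00–16:10.
Rania ∩ Priya ∩ Noor: 13:50–14:10.
Rania ∩ Priya ∩ Noor ∩ Zara: 13:50–14:10.
Restricted to 09:20–16:10: 13:50–14:10.
Single common window of 20 minutes.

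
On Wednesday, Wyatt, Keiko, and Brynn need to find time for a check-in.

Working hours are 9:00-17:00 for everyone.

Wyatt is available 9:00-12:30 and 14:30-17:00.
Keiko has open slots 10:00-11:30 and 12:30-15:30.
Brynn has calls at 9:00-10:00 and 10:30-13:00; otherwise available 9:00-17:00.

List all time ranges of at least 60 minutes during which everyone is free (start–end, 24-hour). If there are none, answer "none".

14:30–15:30

Brynn free within 09:00–17:00: 10:00–10:30, 13:00–17:00.
Wyatt ∩ Keiko: 10:00–11:30, 14:30–15:30.
Wyatt ∩ Keiko ∩ Brynn: 10:00–10:30, 14:30–15:30.
Windows ≥ 60 min: 14:30–15:30.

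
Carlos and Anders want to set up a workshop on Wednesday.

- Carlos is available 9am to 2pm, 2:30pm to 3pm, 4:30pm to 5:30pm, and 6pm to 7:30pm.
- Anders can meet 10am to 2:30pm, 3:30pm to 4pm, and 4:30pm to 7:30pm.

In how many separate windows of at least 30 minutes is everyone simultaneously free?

Carlos ∩ Anders: 10:00–14:00, 16:30–17:30, 18:00–19:30.
Windows ≥ 30 min: 10:00–14:00, 16:30–17:30, 18:00–19:30.
That's 3 windows.

3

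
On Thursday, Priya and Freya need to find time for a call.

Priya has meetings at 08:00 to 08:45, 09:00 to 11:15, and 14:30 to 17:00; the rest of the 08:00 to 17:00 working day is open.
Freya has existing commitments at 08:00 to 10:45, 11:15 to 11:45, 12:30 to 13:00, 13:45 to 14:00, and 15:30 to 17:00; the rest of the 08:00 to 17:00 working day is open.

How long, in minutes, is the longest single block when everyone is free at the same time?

Priya free within 08:00–17:00: 08:45–09:00, 11:15–14:30.
Freya free within 08:00–17:00: 10:45–11:15, 11:45–12:30, 13:00–13:45, 14:00–15:30.
Priya ∩ Freya: 11:45–12:30, 13:00–13:45, 14:00–14:30.
Common window lengths: 45, 45, 30 min; longest is 45.

45 minutes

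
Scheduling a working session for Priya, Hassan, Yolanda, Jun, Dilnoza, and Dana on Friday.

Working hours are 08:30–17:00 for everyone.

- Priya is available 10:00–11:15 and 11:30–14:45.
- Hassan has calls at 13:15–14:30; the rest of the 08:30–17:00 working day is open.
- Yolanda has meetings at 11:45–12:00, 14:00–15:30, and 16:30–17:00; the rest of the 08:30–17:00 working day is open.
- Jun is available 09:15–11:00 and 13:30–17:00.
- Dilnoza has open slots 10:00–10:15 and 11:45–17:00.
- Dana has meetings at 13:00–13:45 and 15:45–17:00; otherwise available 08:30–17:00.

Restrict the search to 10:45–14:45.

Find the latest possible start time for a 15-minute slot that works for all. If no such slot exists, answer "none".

Hassan free within 08:30–17:00: 08:30–13:15, 14:30–17:00.
Yolanda free within 08:30–17:00: 08:30–11:45, 12:00–14:00, 15:30–16:30.
Dana free within 08:30–17:00: 08:30–13:00, 13:45–15:45.
Priya ∩ Hassan: 10:00–11:15, 11:30–13:15, 14:30–14:45.
Priya ∩ Hassan ∩ Yolanda: 10:00–11:15, 11:30–11:45, 12:00–13:15.
Priya ∩ Hassan ∩ Yolanda ∩ Jun: 10:00–11:00.
Priya ∩ Hassan ∩ Yolanda ∩ Jun ∩ Dilnoza: 10:00–10:15.
Priya ∩ Hassan ∩ Yolanda ∩ Jun ∩ Dilnoza ∩ Dana: 10:00–10:15.
Restricted to 10:45–14:45: (none).
Windows ≥ 15 min: (none).

none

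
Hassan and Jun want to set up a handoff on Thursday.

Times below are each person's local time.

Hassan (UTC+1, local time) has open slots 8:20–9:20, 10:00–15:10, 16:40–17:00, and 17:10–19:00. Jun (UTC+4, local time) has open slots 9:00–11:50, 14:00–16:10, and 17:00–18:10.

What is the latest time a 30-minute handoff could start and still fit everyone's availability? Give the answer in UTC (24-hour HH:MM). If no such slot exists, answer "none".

13:40

Hassan → UTC: 07:20–08:20, 09:00–14:10, 15:40–16:00, 16:10–18:00.
Jun → UTC: 05:00–07:50, 10:00–12:10, 13:00–14:10.
Hassan ∩ Jun: 07:20–07:50, 10:00–12:10, 13:00–14:10.
Windows ≥ 30 min: 07:20–07:50, 10:00–12:10, 13:00–14:10.
Latest start in the last window 13:00–14:10 is 14:10 − 30 min = 13:40.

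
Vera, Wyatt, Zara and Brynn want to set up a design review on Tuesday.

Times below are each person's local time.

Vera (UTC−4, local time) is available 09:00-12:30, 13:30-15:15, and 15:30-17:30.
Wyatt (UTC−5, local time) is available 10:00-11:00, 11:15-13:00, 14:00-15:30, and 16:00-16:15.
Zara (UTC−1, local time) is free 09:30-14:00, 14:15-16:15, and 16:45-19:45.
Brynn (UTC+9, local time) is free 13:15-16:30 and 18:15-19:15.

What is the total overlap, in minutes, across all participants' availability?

Vera → UTC: 13:00–16:30, 17:30–19:15, 19:30–21:30.
Wyatt → UTC: 15:00–16:00, 16:15–18:00, 19:00–20:30, 21:00–21:15.
Zara → UTC: 10:30–15:00, 15:15–17:15, 17:45–20:45.
Brynn → UTC: 04:15–07:30, 09:15–10:15.
Vera ∩ Wyatt: 15:00–16:00, 16:15–16:30, 17:30–18:00, 19:00–19:15, 19:30–20:30, 21:00–21:15.
Vera ∩ Wyatt ∩ Zara: 15:15–16:00, 16:15–16:30, 17:45–18:00, 19:00–19:15, 19:30–20:30.
Vera ∩ Wyatt ∩ Zara ∩ Brynn: (none).
Total common minutes: 0.

0 minutes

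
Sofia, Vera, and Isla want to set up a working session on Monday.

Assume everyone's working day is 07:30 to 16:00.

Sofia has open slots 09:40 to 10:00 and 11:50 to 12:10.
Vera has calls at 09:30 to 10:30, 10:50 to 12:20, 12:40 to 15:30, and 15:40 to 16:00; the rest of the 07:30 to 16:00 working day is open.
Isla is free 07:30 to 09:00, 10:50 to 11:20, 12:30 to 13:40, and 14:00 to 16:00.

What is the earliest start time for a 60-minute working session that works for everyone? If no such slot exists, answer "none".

none

Vera free within 07:30–16:00: 07:30–09:30, 10:30–10:50, 12:20–12:40, 15:30–15:40.
Sofia ∩ Vera: (none).
Sofia ∩ Vera ∩ Isla: (none).
Windows ≥ 60 min: (none).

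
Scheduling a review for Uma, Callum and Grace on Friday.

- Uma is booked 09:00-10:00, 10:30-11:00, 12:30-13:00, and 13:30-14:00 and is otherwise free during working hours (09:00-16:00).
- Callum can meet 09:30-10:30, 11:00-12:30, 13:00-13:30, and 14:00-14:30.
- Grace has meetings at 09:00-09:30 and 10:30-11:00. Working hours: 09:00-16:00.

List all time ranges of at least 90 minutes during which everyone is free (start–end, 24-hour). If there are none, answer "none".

11:00–12:30

Uma free within 09:00–16:00: 10:00–10:30, 11:00–12:30, 13:00–13:30, 14:00–16:00.
Grace free within 09:00–16:00: 09:30–10:30, 11:00–16:00.
Uma ∩ Callum: 10:00–10:30, 11:00–12:30, 13:00–13:30, 14:00–14:30.
Uma ∩ Callum ∩ Grace: 10:00–10:30, 11:00–12:30, 13:00–13:30, 14:00–14:30.
Windows ≥ 90 min: 11:00–12:30.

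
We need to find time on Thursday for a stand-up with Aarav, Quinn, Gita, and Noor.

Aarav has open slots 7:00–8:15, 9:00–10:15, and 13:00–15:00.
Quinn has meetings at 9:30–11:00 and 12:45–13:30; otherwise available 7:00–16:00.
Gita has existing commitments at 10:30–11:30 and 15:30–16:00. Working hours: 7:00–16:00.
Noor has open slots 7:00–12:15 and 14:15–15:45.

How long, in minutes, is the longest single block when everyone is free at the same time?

75 minutes

Quinn free within 07:00–16:00: 07:00–09:30, 11:00–12:45, 13:30–16:00.
Gita free within 07:00–16:00: 07:00–10:30, 11:30–15:30.
Aarav ∩ Quinn: 07:00–08:15, 09:00–09:30, 13:30–15:00.
Aarav ∩ Quinn ∩ Gita: 07:00–08:15, 09:00–09:30, 13:30–15:00.
Aarav ∩ Quinn ∩ Gita ∩ Noor: 07:00–08:15, 09:00–09:30, 14:15–15:00.
Common window lengths: 75, 30, 45 min; longest is 75.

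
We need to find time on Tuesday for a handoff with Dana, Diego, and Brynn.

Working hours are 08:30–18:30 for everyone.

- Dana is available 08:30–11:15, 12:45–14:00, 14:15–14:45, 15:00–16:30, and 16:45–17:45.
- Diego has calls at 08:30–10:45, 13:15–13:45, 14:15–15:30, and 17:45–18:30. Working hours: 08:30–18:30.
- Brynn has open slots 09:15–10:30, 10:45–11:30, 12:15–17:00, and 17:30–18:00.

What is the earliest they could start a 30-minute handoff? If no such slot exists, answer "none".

10:45

Diego free within 08:30–18:30: 10:45–13:15, 13:45–14:15, 15:30–17:45.
Dana ∩ Diego: 10:45–11:15, 12:45–13:15, 13:45–14:00, 15:30–16:30, 16:45–17:45.
Dana ∩ Diego ∩ Brynn: 10:45–11:15, 12:45–13:15, 13:45–14:00, 15:30–16:30, 16:45–17:00, 17:30–17:45.
Windows ≥ 30 min: 10:45–11:15, 12:45–13:15, 15:30–16:30.
Earliest such window starts at 10:45.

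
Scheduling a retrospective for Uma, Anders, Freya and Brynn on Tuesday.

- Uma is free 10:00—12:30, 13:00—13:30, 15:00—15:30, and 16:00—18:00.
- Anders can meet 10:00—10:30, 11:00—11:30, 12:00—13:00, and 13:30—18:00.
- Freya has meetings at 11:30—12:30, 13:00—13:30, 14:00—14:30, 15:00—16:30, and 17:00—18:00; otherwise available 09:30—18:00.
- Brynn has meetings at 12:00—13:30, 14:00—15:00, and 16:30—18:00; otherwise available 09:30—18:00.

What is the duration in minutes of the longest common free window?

Freya free within 09:30–18:00: 09:30–11:30, 12:30–13:00, 13:30–14:00, 14:30–15:00, 16:30–17:00.
Brynn free within 09:30–18:00: 09:30–12:00, 13:30–14:00, 15:00–16:30.
Uma ∩ Anders: 10:00–10:30, 11:00–11:30, 12:00–12:30, 15:00–15:30, 16:00–18:00.
Uma ∩ Anders ∩ Freya: 10:00–10:30, 11:00–11:30, 16:30–17:00.
Uma ∩ Anders ∩ Freya ∩ Brynn: 10:00–10:30, 11:00–11:30.
Common window lengths: 30, 30 min; longest is 30.

30 minutes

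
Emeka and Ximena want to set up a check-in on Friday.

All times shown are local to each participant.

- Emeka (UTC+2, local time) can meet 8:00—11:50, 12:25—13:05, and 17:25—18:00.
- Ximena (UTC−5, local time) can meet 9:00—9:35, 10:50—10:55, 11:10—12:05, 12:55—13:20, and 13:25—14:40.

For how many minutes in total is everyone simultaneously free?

5 minutes

Emeka → UTC: 06:00–09:50, 10:25–11:05, 15:25–16:00.
Ximena → UTC: 14:00–14:35, 15:50–15:55, 16:10–17:05, 17:55–18:20, 18:25–19:40.
Emeka ∩ Ximena: 15:50–15:55.
Total common minutes: 5.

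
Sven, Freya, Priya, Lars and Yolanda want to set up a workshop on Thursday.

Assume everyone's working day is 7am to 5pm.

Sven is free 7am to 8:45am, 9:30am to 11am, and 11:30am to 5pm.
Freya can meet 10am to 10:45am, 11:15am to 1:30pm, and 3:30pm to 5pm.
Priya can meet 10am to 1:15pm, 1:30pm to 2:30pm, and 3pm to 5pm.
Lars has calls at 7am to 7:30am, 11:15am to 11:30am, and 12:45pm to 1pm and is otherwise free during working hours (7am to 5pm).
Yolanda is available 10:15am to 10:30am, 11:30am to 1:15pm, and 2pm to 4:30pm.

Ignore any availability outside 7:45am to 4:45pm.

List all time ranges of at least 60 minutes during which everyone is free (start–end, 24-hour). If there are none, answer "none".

Lars free within 07:00–17:00: 07:30–11:15, 11:30–12:45, 13:00–17:00.
Sven ∩ Freya: 10:00–10:45, 11:30–13:30, 15:30–17:00.
Sven ∩ Freya ∩ Priya: 10:00–10:45, 11:30–13:15, 15:30–17:00.
Sven ∩ Freya ∩ Priya ∩ Lars: 10:00–10:45, 11:30–12:45, 13:00–13:15, 15:30–17:00.
Sven ∩ Freya ∩ Priya ∩ Lars ∩ Yolanda: 10:15–10:30, 11:30–12:45, 13:00–13:15, 15:30–16:30.
Restricted to 07:45–16:45: 10:15–10:30, 11:30–12:45, 13:00–13:15, 15:30–16:30.
Windows ≥ 60 min: 11:30–12:45, 15:30–16:30.

11:30–12:45, 15:30–16:30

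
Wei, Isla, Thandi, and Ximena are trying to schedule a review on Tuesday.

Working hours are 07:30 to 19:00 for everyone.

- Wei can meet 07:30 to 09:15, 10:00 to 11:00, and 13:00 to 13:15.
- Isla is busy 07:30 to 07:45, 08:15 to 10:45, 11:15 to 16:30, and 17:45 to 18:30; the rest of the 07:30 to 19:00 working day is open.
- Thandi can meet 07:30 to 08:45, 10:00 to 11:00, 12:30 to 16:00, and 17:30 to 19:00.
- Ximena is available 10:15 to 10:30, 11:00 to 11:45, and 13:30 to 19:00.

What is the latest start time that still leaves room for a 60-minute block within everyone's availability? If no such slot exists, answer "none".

none

Isla free within 07:30–19:00: 07:45–08:15, 10:45–11:15, 16:30–17:45, 18:30–19:00.
Wei ∩ Isla: 07:45–08:15, 10:45–11:00.
Wei ∩ Isla ∩ Thandi: 07:45–08:15, 10:45–11:00.
Wei ∩ Isla ∩ Thandi ∩ Ximena: (none).
Windows ≥ 60 min: (none).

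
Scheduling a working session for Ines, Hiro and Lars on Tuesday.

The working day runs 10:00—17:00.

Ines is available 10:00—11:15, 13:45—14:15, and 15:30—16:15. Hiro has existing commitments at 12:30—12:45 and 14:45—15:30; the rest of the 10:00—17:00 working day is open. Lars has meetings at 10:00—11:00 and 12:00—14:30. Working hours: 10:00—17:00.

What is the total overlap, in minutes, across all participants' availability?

Hiro free within 10:00–17:00: 10:00–12:30, 12:45–14:45, 15:30–17:00.
Lars free within 10:00–17:00: 11:00–12:00, 14:30–17:00.
Ines ∩ Hiro: 10:00–11:15, 13:45–14:15, 15:30–16:15.
Ines ∩ Hiro ∩ Lars: 11:00–11:15, 15:30–16:15.
Total common minutes: 15 + 45 = 60.

60 minutes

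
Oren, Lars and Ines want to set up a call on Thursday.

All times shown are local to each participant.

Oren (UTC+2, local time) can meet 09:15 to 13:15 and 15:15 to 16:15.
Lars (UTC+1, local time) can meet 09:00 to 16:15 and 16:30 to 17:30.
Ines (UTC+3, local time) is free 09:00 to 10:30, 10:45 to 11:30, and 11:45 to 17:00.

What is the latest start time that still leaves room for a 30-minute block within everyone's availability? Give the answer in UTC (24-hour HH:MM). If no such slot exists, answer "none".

Oren → UTC: 07:15–11:15, 13:15–14:15.
Lars → UTC: 08:00–15:15, 15:30–16:30.
Ines → UTC: 06:00–07:30, 07:45–08:30, 08:45–14:00.
Oren ∩ Lars: 08:00–11:15, 13:15–14:15.
Oren ∩ Lars ∩ Ines: 08:00–08:30, 08:45–11:15, 13:15–14:00.
Windows ≥ 30 min: 08:00–08:30, 08:45–11:15, 13:15–14:00.
Latest start in the last window 13:15–14:00 is 14:00 − 30 min = 13:30.

13:30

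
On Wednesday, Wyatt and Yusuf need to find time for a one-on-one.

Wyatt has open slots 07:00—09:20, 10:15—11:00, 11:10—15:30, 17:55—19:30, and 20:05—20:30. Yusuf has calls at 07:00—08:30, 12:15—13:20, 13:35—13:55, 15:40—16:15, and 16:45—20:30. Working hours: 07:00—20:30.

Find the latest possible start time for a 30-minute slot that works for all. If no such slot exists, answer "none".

Yusuf free within 07:00–20:30: 08:30–12:15, 13:20–13:35, 13:55–15:40, 16:15–16:45.
Wyatt ∩ Yusuf: 08:30–09:20, 10:15–11:00, 11:10–12:15, 13:20–13:35, 13:55–15:30.
Windows ≥ 30 min: 08:30–09:20, 10:15–11:00, 11:10–12:15, 13:55–15:30.
Latest start in the last window 13:55–15:30 is 15:30 − 30 min = 15:00.

15:00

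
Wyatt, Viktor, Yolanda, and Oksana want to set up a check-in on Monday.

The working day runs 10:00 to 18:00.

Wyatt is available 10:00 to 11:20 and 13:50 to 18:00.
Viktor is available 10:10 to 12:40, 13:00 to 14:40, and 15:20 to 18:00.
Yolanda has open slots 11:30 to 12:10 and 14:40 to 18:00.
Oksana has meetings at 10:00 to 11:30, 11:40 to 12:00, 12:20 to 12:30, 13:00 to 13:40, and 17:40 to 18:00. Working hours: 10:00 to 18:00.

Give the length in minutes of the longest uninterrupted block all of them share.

140 minutes

Oksana free within 10:00–18:00: 11:30–11:40, 12:00–12:20, 12:30–13:00, 13:40–17:40.
Wyatt ∩ Viktor: 10:10–11:20, 13:50–14:40, 15:20–18:00.
Wyatt ∩ Viktor ∩ Yolanda: 15:20–18:00.
Wyatt ∩ Viktor ∩ Yolanda ∩ Oksana: 15:20–17:40.
Single common window of 140 minutes.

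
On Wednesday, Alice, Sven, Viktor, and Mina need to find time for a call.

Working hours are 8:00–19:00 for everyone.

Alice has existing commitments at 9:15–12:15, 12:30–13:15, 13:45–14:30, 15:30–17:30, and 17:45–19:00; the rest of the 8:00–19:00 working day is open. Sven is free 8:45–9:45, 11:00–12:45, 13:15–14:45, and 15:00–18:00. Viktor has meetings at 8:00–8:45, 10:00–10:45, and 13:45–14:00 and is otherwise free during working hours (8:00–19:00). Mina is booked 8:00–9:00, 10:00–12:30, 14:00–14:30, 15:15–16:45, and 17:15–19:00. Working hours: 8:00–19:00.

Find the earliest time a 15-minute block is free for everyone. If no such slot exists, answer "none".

Alice free within 08:00–19:00: 08:00–09:15, 12:15–12:30, 13:15–13:45, 14:30–15:30, 17:30–17:45.
Viktor free within 08:00–19:00: 08:45–10:00, 10:45–13:45, 14:00–19:00.
Mina free within 08:00–19:00: 09:00–10:00, 12:30–14:00, 14:30–15:15, 16:45–17:15.
Alice ∩ Sven: 08:45–09:15, 12:15–12:30, 13:15–13:45, 14:30–14:45, 15:00–15:30, 17:30–17:45.
Alice ∩ Sven ∩ Viktor: 08:45–09:15, 12:15–12:30, 13:15–13:45, 14:30–14:45, 15:00–15:30, 17:30–17:45.
Alice ∩ Sven ∩ Viktor ∩ Mina: 09:00–09:15, 13:15–13:45, 14:30–14:45, 15:00–15:15.
Windows ≥ 15 min: 09:00–09:15, 13:15–13:45, 14:30–14:45, 15:00–15:15.
Earliest such window starts at 09:00.

09:00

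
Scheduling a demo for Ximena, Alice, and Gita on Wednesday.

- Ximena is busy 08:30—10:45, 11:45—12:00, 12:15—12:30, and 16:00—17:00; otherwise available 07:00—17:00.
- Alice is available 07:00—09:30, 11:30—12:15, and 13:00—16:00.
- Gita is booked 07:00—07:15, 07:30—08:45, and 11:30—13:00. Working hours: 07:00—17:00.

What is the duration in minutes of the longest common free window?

180 minutes

Ximena free within 07:00–17:00: 07:00–08:30, 10:45–11:45, 12:00–12:15, 12:30–16:00.
Gita free within 07:00–17:00: 07:15–07:30, 08:45–11:30, 13:00–17:00.
Ximena ∩ Alice: 07:00–08:30, 11:30–11:45, 12:00–12:15, 13:00–16:00.
Ximena ∩ Alice ∩ Gita: 07:15–07:30, 13:00–16:00.
Common window lengths: 15, 180 min; longest is 180.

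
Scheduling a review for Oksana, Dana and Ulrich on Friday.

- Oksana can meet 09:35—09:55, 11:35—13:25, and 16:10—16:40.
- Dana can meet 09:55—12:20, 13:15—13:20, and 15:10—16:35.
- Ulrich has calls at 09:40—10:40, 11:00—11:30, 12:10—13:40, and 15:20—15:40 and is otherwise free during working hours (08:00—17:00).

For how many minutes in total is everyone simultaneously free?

60 minutes

Ulrich free within 08:00–17:00: 08:00–09:40, 10:40–11:00, 11:30–12:10, 13:40–15:20, 15:40–17:00.
Oksana ∩ Dana: 11:35–12:20, 13:15–13:20, 16:10–16:35.
Oksana ∩ Dana ∩ Ulrich: 11:35–12:10, 16:10–16:35.
Total common minutes: 35 + 25 = 60.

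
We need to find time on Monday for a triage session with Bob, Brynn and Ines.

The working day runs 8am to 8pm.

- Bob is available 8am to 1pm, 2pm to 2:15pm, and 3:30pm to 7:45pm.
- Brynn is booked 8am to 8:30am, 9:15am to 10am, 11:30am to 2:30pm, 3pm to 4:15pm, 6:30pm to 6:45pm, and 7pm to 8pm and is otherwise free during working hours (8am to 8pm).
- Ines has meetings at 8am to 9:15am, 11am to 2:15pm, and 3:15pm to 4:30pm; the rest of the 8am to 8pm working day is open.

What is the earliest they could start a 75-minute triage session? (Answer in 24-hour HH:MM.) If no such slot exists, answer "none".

Brynn free within 08:00–20:00: 08:30–09:15, 10:00–11:30, 14:30–15:00, 16:15–18:30, 18:45–19:00.
Ines free within 08:00–20:00: 09:15–11:00, 14:15–15:15, 16:30–20:00.
Bob ∩ Brynn: 08:30–09:15, 10:00–11:30, 16:15–18:30, 18:45–19:00.
Bob ∩ Brynn ∩ Ines: 10:00–11:00, 16:30–18:30, 18:45–19:00.
Windows ≥ 75 min: 16:30–18:30.
Earliest such window starts at 16:30.

16:30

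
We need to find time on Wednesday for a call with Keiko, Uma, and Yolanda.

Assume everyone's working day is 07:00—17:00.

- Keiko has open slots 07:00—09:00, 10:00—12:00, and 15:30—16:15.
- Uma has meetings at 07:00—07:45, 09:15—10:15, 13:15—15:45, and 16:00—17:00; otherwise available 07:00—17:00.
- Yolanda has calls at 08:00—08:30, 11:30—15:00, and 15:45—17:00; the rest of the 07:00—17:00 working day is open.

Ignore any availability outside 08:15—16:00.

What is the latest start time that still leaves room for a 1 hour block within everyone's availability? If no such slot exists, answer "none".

Uma free within 07:00–17:00: 07:45–09:15, 10:15–13:15, 15:45–16:00.
Yolanda free within 07:00–17:00: 07:00–08:00, 08:30–11:30, 15:00–15:45.
Keiko ∩ Uma: 07:45–09:00, 10:15–12:00, 15:45–16:00.
Keiko ∩ Uma ∩ Yolanda: 07:45–08:00, 08:30–09:00, 10:15–11:30.
Restricted to 08:15–16:00: 08:30–09:00, 10:15–11:30.
Windows ≥ 60 min: 10:15–11:30.
Latest start in the last window 10:15–11:30 is 11:30 − 60 min = 10:30.

10:30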